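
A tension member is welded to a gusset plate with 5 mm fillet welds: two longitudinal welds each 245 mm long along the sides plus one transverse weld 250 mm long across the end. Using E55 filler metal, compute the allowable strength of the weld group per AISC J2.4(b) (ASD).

R_n/Ω ≈ 462 kN

E55XX → F_EXX = 550 MPa.
t_e = 0.707 × 5 = 3.535 mm.
R_nwl = 0.6 × 550 × 3.535 × 490 × 10⁻³ = 571.6 kN (longitudinal, 2 welds).
R_nwt = 0.6 × 550 × 3.535 × 250 × 10⁻³ = 291.6 kN (transverse, base value).
(i) R_nwl + R_nwt = 863.2 kN; (ii) 0.85 R_nwl + 1.5 R_nwt = 923.3 kN.
R_n = max = 923.3 kN [governs: (ii)]; R_n/Ω = 461.7 kN.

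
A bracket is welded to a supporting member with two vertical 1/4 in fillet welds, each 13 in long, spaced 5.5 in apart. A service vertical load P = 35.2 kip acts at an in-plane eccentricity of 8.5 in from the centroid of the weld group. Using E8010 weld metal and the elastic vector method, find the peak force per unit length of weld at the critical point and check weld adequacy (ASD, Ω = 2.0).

f_max ≈ 4.46 kip/in; NOT adequate

E80XX → F_EXX = 80 ksi.
Total weld length L_w = 26 in. Treat welds as unit-width lines.
Polar moment about centroid: J = 2[d³/12 + d(b/2)²] = 2[13³/12 + 13×2.75²] = 562.8 in³.
Direct shear f_v = P/L_w = 35.2 / 26 = 1.354 kip/in (vertical).
Torsion M = P·e = 35.2 × 8.5 = 299.2 kip·in.
Critical point at (x, y) = (2.75, 6.5) from centroid. f_tx = M·y/J = 3.456 kip/in; f_ty = M·x/J = 1.462 kip/in.
Resultant f_max = √[f_tx² + (f_v + f_ty)²] = √[3.456² + (1.354 + 1.462)²] = 4.458 kip/in.
Capacity per unit length: r_n/Ω = (1/2.0) × 0.6 × 80 × (0.707 × 0.25) = 4.242 kip/in.
4.458 > 4.242 → NOT adequate.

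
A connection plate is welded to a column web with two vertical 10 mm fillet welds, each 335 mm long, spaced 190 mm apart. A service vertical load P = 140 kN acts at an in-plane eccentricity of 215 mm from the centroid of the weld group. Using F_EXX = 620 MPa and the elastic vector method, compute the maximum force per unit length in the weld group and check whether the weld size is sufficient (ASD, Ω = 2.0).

f_max ≈ 602 N/mm; adequate

Total weld length L_w = 670 mm. Treat welds as unit-width lines.
Polar moment about centroid: J = 2[d³/12 + d(b/2)²] = 2[335³/12 + 335×95²] = 12310000 mm³.
Direct shear f_v = P/L_w = 140×10³ / 670 = 209 N/mm (vertical).
Torsion M = P·e = 140×10³ × 215 = 30100000 N·mm.
Critical point at (x, y) = (95, 167.5) from centroid. f_tx = M·y/J = 409.5 N/mm; f_ty = M·x/J = 232.2 N/mm.
Resultant f_max = √[f_tx² + (f_v + f_ty)²] = √[409.5² + (209 + 232.2)²] = 601.9 N/mm.
Capacity per unit length: r_n/Ω = (1/2.0) × 0.6 × 620 × (0.707 × 10) = 1315 N/mm.
601.9 ≤ 1315 → adequate.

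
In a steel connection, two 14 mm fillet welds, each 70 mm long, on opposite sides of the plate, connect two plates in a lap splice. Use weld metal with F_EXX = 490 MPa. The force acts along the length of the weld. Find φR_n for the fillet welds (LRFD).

φR_n ≈ 306 kN

Effective throat t_e = 0.707 × 14 = 9.898 mm.
Total length L = 140 mm; A_we = 9.898 × 140 = 1386 mm².
F_nw = 0.6 F_EXX = 0.6 × 490 = 294 MPa.
φR_n = 0.75 × 294 × 1386 × 10⁻³ = 305.6 kN.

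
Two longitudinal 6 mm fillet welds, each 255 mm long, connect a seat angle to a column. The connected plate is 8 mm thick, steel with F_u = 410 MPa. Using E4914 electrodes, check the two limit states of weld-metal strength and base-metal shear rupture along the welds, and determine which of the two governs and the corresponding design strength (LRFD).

E49XX → F_EXX = 490 MPa.
t_e = 0.707 × 6 = 4.242 mm; L = 510 mm.
Weld metal: φR_n = 0.75 × 0.6 × 490 × 4.242 × 510 × 10⁻³ = 477 kN.
Base metal (shear rupture): φR_n = 0.75 × 0.6 × 410 × 8 × 510 × 10⁻³ = 752.8 kN.
Governing: weld metal.

φR_n ≈ 477 kN (weld metal governs)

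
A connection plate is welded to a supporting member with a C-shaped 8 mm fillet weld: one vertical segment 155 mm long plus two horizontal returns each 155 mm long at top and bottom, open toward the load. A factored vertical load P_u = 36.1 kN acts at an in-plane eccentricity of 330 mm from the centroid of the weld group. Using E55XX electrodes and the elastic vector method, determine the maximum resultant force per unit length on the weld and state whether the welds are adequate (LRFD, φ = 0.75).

E55XX → F_EXX = 550 MPa.
Total weld length L_w = 465 mm. Treat welds as unit-width lines.
Centroid: x̄ = 2×155×77.5 / 465 = 51.67 mm from the vertical weld.
Polar moment about centroid: J = I_x + I_y = [155³/12 + 2×155×77.5²] + [155×51.67² + 2(155³/12 + 155×25.83²)] = 3414000 mm³.
Direct shear f_v = P/L_w = 36.1×10³ / 465 = 77.63 N/mm (vertical).
Torsion M = P·e = 36.1×10³ × 330 = 11913000 N·mm.
Critical point at (x, y) = (103.3, 77.5) from centroid. f_tx = M·y/J = 270.5 N/mm; f_ty = M·x/J = 360.6 N/mm.
Resultant f_max = √[f_tx² + (f_v + f_ty)²] = √[270.5² + (77.63 + 360.6)²] = 515 N/mm.
Capacity per unit length: φr_n = 0.75 × 0.6 × 550 × (0.707 × 8) = 1400 N/mm.
515 ≤ 1400 → adequate.

f_max ≈ 515 N/mm; adequate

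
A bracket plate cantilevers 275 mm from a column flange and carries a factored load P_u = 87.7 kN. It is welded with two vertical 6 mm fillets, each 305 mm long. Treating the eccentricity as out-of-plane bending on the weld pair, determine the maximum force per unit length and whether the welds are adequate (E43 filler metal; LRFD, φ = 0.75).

f_max ≈ 791 N/mm; adequate

E43XX → F_EXX = 430 MPa.
L_w = 2 × 305 = 610 mm; section modulus (unit throat) S = 2 × L²/6 = 31010 mm².
Direct shear f_v = P/L_w = 87.7×10³/610 = 143.8 N/mm.
Moment M = P × e = 87.7×10³ × 275 = 24118000 N·mm; bending f_b = M/S = 777.8 N/mm.
f_max = √(f_v² + f_b²) = √(143.8² + 777.8²) = 791 N/mm.
φr_n = 0.75 × 0.6 × 430 × (0.707 × 6) = 820.8 N/mm → adequate.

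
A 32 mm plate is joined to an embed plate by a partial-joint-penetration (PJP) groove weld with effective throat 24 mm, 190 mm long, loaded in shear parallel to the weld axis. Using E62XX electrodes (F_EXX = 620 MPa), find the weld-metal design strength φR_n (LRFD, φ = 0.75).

Effective throat (given) t_e = 24 mm.
A_we = 24 × 190 = 4560 mm².
F_nw = 0.6 F_EXX = 372 MPa.
φR_n = 0.75 × 372 × 4560 × 10⁻³ = 1272 kN.

φR_n ≈ 1270 kN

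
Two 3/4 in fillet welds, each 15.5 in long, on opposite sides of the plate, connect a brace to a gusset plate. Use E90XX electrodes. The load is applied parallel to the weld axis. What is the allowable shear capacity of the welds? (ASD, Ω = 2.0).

R_n/Ω ≈ 444 kip

E90XX → F_EXX = 90 ksi.
Effective throat t_e = 0.707 × 0.75 = 0.5302 in.
Total length L = 31 in; A_we = 0.5302 × 31 = 16.44 in².
F_nw = 0.6 F_EXX = 0.6 × 90 = 54 ksi.
R_n = 54 × 16.44 = 887.6 kip; R_n/Ω = 887.6/2.0 = 443.8 kip.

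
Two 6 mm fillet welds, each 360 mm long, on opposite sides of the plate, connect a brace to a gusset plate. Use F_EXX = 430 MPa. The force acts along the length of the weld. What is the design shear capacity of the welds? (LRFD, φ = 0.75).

φR_n ≈ 591 kN

Effective throat t_e = 0.707 × 6 = 4.242 mm.
Total length L = 720 mm; A_we = 4.242 × 720 = 3054 mm².
F_nw = 0.6 F_EXX = 0.6 × 430 = 258 MPa.
φR_n = 0.75 × 258 × 3054 × 10⁻³ = 591 kN.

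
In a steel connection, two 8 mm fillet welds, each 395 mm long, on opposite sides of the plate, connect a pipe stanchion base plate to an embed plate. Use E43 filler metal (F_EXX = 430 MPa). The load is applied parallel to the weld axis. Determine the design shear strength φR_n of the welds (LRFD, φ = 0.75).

Effective throat t_e = 0.707 × 8 = 5.656 mm.
Total length L = 790 mm; A_we = 5.656 × 790 = 4468 mm².
F_nw = 0.6 F_EXX = 0.6 × 430 = 258 MPa.
φR_n = 0.75 × 258 × 4468 × 10⁻³ = 864.6 kN.

φR_n ≈ 865 kN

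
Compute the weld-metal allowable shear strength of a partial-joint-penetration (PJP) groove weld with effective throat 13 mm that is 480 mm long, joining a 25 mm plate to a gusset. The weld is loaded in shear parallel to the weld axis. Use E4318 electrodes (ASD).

R_n/Ω ≈ 805 kN

E43XX → F_EXX = 430 MPa.
Effective throat (given) t_e = 13 mm.
A_we = 13 × 480 = 6240 mm².
F_nw = 0.6 F_EXX = 258 MPa.
R_n/Ω = (258 × 6240) / 2.0 × 10⁻³ = 805 kN.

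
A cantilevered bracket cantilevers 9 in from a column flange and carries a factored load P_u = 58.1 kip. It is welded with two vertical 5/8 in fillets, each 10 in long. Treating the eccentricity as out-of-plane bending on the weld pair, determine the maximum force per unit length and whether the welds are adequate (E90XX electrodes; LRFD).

f_max ≈ 16 kip/in; adequate

E90XX → F_EXX = 90 ksi.
L_w = 2 × 10 = 20 in; section modulus (unit throat) S = 2 × L²/6 = 33.33 in².
Direct shear f_v = P/L_w = 58.1/20 = 2.905 kip/in.
Moment M = P × e = 58.1 × 9 = 522.9 kip·in; bending f_b = M/S = 15.69 kip/in.
f_max = √(f_v² + f_b²) = √(2.905² + 15.69²) = 15.95 kip/in.
φr_n = 0.75 × 0.6 × 90 × (0.707 × 0.625) = 17.9 kip/in → adequate.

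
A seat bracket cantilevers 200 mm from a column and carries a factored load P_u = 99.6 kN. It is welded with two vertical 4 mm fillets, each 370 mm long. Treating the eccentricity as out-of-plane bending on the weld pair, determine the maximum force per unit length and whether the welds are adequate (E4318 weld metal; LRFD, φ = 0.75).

f_max ≈ 457 N/mm; adequate

E43XX → F_EXX = 430 MPa.
L_w = 2 × 370 = 740 mm; section modulus (unit throat) S = 2 × L²/6 = 45630 mm².
Direct shear f_v = P/L_w = 99.6×10³/740 = 134.6 N/mm.
Moment M = P × e = 99.6×10³ × 200 = 19920000 N·mm; bending f_b = M/S = 436.5 N/mm.
f_max = √(f_v² + f_b²) = √(134.6² + 436.5²) = 456.8 N/mm.
φr_n = 0.75 × 0.6 × 430 × (0.707 × 4) = 547.2 N/mm → adequate.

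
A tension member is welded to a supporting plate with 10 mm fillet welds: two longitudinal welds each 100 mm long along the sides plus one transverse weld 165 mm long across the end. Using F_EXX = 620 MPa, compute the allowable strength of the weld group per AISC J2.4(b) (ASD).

t_e = 0.707 × 10 = 7.07 mm.
R_nwl = 0.6 × 620 × 7.07 × 200 × 10⁻³ = 526 kN (longitudinal, 2 welds).
R_nwt = 0.6 × 620 × 7.07 × 165 × 10⁻³ = 434 kN (transverse, base value).
(i) R_nwl + R_nwt = 960 kN; (ii) 0.85 R_nwl + 1.5 R_nwt = 1098 kN.
R_n = max = 1098 kN [governs: (ii)]; R_n/Ω = 549 kN.

R_n/Ω ≈ 549 kN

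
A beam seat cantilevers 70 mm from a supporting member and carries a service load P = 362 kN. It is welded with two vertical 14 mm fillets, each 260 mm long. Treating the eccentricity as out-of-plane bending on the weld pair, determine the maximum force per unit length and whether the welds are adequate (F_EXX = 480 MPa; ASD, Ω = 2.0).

L_w = 2 × 260 = 520 mm; section modulus (unit throat) S = 2 × L²/6 = 22530 mm².
Direct shear f_v = P/L_w = 362×10³/520 = 696.2 N/mm.
Moment M = P × e = 362×10³ × 70 = 25340000 N·mm; bending f_b = M/S = 1125 N/mm.
f_max = √(f_v² + f_b²) = √(696.2² + 1125²) = 1323 N/mm.
r_n/Ω = (1/2.0) × 0.6 × 480 × (0.707 × 14) = 1425 N/mm → adequate.

f_max ≈ 1320 N/mm; adequate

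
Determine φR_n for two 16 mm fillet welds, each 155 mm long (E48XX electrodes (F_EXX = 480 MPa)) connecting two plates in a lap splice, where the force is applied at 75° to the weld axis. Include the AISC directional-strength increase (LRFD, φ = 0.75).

t_e = 0.707 × 16 = 11.31 mm; A_we = 11.31 × 310 = 3507 mm².
Directional factor: 1.0 + 0.5 sin^1.5(75°) = 1.475.
F_nw = 0.6 × 480 × 1.475 = 424.7 MPa.
φR_n = 0.75 × 424.7 × 3507 × 10⁻³ = 1117 kN.

φR_n ≈ 1120 kN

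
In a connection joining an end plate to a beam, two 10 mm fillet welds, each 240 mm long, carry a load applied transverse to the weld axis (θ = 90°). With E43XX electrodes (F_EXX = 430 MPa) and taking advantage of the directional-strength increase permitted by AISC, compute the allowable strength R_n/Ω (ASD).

t_e = 0.707 × 10 = 7.07 mm; A_we = 7.07 × 480 = 3394 mm².
Directional factor: 1.0 + 0.5 sin^1.5(90°) = 1.5.
F_nw = 0.6 × 430 × 1.5 = 387 MPa.
R_n/Ω = (387 × 3394) / 2.0 × 10⁻³ = 656.7 kN.

R_n/Ω ≈ 657 kN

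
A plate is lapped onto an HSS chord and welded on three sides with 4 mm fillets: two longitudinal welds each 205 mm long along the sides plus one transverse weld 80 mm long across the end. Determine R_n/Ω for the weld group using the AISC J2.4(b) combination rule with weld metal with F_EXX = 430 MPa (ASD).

t_e = 0.707 × 4 = 2.828 mm.
R_nwl = 0.6 × 430 × 2.828 × 410 × 10⁻³ = 299.1 kN (longitudinal, 2 welds).
R_nwt = 0.6 × 430 × 2.828 × 80 × 10⁻³ = 58.37 kN (transverse, base value).
(i) R_nwl + R_nwt = 357.5 kN; (ii) 0.85 R_nwl + 1.5 R_nwt = 341.8 kN.
R_n = max = 357.5 kN [governs: (i)]; R_n/Ω = 178.8 kN.

R_n/Ω ≈ 179 kN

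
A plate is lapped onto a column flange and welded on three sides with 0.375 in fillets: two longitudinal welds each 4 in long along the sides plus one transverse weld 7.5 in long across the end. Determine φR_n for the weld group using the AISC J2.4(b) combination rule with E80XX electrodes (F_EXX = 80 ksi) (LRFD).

φR_n ≈ 172 kips

t_e = 0.707 × 0.375 = 0.2651 in.
R_nwl = 0.6 × 80 × 0.2651 × 8 = 101.8 kips (longitudinal, 2 welds).
R_nwt = 0.6 × 80 × 0.2651 × 7.5 = 95.44 kips (transverse, base value).
(i) R_nwl + R_nwt = 197.3 kips; (ii) 0.85 R_nwl + 1.5 R_nwt = 229.7 kips.
R_n = max = 229.7 kips [governs: (ii)]; φR_n = 172.3 kips.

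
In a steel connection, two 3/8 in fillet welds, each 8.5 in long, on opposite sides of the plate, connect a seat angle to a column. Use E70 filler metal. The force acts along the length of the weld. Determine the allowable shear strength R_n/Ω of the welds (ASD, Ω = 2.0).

R_n/Ω ≈ 94.6 kips

E70XX → F_EXX = 70 ksi.
Effective throat t_e = 0.707 × 0.375 = 0.2651 in.
Total length L = 17 in; A_we = 0.2651 × 17 = 4.507 in².
F_nw = 0.6 F_EXX = 0.6 × 70 = 42 ksi.
R_n = 42 × 4.507 = 189.3 kips; R_n/Ω = 189.3/2.0 = 94.65 kips.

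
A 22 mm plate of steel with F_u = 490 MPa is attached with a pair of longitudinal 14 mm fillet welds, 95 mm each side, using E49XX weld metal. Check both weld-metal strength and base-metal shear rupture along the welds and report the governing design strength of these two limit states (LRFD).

φR_n ≈ 415 kN (weld metal governs)

E49XX → F_EXX = 490 MPa.
t_e = 0.707 × 14 = 9.898 mm; L = 190 mm.
Weld metal: φR_n = 0.75 × 0.6 × 490 × 9.898 × 190 × 10⁻³ = 414.7 kN.
Base metal (shear rupture): φR_n = 0.75 × 0.6 × 490 × 22 × 190 × 10⁻³ = 921.7 kN.
Governing: weld metal.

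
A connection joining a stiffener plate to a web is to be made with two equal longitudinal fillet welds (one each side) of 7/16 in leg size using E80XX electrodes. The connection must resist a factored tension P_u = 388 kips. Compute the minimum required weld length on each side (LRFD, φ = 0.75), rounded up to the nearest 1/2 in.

E80XX → F_EXX = 80 ksi.
Throat t_e = 0.707 × 0.4375 = 0.3093 in.
φr_n = 0.75 × 0.6 × 80 × 0.3093 = 11.14 kips/in.
L_req = P_u / φr_n = 388 / 11.14 = 34.84 in total.
Per side: 34.84 / 2 = 17.42 in.
Round up → use L = 17.5 in on each side.

L = 17.5 in on each side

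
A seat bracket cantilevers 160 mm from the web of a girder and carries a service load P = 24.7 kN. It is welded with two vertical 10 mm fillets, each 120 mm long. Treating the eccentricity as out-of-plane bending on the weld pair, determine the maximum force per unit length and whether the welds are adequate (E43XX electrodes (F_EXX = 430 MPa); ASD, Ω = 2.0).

f_max ≈ 830 N/mm; adequate

L_w = 2 × 120 = 240 mm; section modulus (unit throat) S = 2 × L²/6 = 4800 mm².
Direct shear f_v = P/L_w = 24.7×10³/240 = 102.9 N/mm.
Moment M = P × e = 24.7×10³ × 160 = 3952000 N·mm; bending f_b = M/S = 823.3 N/mm.
f_max = √(f_v² + f_b²) = √(102.9² + 823.3²) = 829.7 N/mm.
r_n/Ω = (1/2.0) × 0.6 × 430 × (0.707 × 10) = 912 N/mm → adequate.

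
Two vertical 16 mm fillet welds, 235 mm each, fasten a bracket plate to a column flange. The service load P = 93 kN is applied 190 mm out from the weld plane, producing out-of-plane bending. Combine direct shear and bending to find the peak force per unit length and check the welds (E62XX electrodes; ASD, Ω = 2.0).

E62XX → F_EXX = 620 MPa.
L_w = 2 × 235 = 470 mm; section modulus (unit throat) S = 2 × L²/6 = 18410 mm².
Direct shear f_v = P/L_w = 93×10³/470 = 197.9 N/mm.
Moment M = P × e = 93×10³ × 190 = 17670000 N·mm; bending f_b = M/S = 959.9 N/mm.
f_max = √(f_v² + f_b²) = √(197.9² + 959.9²) = 980.1 N/mm.
r_n/Ω = (1/2.0) × 0.6 × 620 × (0.707 × 16) = 2104 N/mm → adequate.

f_max ≈ 980 N/mm; adequate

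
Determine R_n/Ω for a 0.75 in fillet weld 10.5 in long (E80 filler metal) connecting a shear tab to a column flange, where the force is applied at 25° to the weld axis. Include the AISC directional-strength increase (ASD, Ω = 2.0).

R_n/Ω ≈ 152 kips

E80XX → F_EXX = 80 ksi.
t_e = 0.707 × 0.75 = 0.5302 in; A_we = 0.5302 × 10.5 = 5.568 in².
Directional factor: 1.0 + 0.5 sin^1.5(25°) = 1.137.
F_nw = 0.6 × 80 × 1.137 = 54.59 ksi.
R_n/Ω = (54.59 × 5.568) / 2.0 = 152 kips.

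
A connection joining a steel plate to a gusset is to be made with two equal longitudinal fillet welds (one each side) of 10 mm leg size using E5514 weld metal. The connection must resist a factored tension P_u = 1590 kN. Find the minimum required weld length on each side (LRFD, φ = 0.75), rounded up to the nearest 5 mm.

L = 455 mm on each side

E55XX → F_EXX = 550 MPa.
Throat t_e = 0.707 × 10 = 7.07 mm.
φr_n = 0.75 × 0.6 × 550 × 7.07 × 10⁻³ = 1.75 kN/mm.
L_req = P_u / φr_n = 1590 / 1.75 = 908.7 mm total.
Per side: 908.7 / 2 = 454.3 mm.
Round up → use L = 455 mm on each side.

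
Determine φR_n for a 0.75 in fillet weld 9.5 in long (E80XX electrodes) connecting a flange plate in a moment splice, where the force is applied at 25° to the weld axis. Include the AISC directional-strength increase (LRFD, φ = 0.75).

E80XX → F_EXX = 80 ksi.
t_e = 0.707 × 0.75 = 0.5302 in; A_we = 0.5302 × 9.5 = 5.037 in².
Directional factor: 1.0 + 0.5 sin^1.5(25°) = 1.137.
F_nw = 0.6 × 80 × 1.137 = 54.59 ksi.
φR_n = 0.75 × 54.59 × 5.037 = 206.3 kip.

φR_n ≈ 206 kip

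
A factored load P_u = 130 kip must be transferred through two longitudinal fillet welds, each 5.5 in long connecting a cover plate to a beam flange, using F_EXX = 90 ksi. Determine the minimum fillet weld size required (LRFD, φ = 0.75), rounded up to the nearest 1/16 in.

w = 7/16 in

Total weld length L = 11 in.
Required throat t_e = P_u / (φ × 0.6 F_EXX × L) = 130 / (0.75 × 0.6 × 90 × 11) = 0.2918 in.
Required leg w = t_e / 0.707 = 0.4127 in → use 7/16 in.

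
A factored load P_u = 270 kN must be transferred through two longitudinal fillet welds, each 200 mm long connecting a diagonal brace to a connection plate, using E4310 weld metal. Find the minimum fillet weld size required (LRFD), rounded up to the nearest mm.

w = 5 mm

E43XX → F_EXX = 430 MPa.
Total weld length L = 400 mm.
Required throat t_e = P_u / (φ × 0.6 F_EXX × L) = 270 / (0.75 × 0.6 × 430 × 400 × 10⁻³) = 3.488 mm.
Required leg w = t_e / 0.707 = 4.934 mm → use 5 mm.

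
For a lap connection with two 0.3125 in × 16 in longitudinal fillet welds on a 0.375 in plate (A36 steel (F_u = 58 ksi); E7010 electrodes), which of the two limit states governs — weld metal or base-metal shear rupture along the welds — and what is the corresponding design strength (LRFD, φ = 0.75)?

φR_n ≈ 223 kip (weld metal governs)

E70XX → F_EXX = 70 ksi.
t_e = 0.707 × 0.3125 = 0.2209 in; L = 32 in.
Weld metal: φR_n = 0.75 × 0.6 × 70 × 0.2209 × 32 = 222.7 kip.
Base metal (shear rupture): φR_n = 0.75 × 0.6 × 58 × 0.375 × 32 = 313.2 kip.
Governing: weld metal.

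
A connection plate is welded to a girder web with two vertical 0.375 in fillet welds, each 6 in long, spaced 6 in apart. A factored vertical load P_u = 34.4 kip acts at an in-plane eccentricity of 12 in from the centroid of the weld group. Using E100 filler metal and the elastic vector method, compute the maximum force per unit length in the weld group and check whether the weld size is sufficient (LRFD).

f_max ≈ 14.3 kip/in; NOT adequate

E100XX → F_EXX = 100 ksi.
Total weld length L_w = 12 in. Treat welds as unit-width lines.
Polar moment about centroid: J = 2[d³/12 + d(b/2)²] = 2[6³/12 + 6×3²] = 144 in³.
Direct shear f_v = P/L_w = 34.4 / 12 = 2.867 kip/in (vertical).
Torsion M = P·e = 34.4 × 12 = 412.8 kip·in.
Critical point at (x, y) = (3, 3) from centroid. f_tx = M·y/J = 8.6 kip/in; f_ty = M·x/J = 8.6 kip/in.
Resultant f_max = √[f_tx² + (f_v + f_ty)²] = √[8.6² + (2.867 + 8.6)²] = 14.33 kip/in.
Capacity per unit length: φr_n = 0.75 × 0.6 × 100 × (0.707 × 0.375) = 11.93 kip/in.
14.33 > 11.93 → NOT adequate.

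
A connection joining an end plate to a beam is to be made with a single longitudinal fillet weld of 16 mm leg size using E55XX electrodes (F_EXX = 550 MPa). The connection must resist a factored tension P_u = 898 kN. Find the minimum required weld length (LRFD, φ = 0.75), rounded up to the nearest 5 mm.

Throat t_e = 0.707 × 16 = 11.31 mm.
φr_n = 0.75 × 0.6 × 550 × 11.31 × 10⁻³ = 2.8 kN/mm.
L_req = P_u / φr_n = 898 / 2.8 = 320.7 mm total.
Round up → use L = 325 mm.

L = 325 mm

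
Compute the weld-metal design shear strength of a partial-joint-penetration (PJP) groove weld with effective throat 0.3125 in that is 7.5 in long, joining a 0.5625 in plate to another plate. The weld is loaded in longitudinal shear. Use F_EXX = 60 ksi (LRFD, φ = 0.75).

φR_n ≈ 63.3 kip

Effective throat (given) t_e = 0.3125 in.
A_we = 0.3125 × 7.5 = 2.344 in².
F_nw = 0.6 F_EXX = 36 ksi.
φR_n = 0.75 × 36 × 2.344 = 63.28 kip.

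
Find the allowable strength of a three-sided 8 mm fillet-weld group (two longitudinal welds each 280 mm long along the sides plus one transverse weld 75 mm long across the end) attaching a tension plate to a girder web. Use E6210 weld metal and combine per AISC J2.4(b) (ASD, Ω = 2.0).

E62XX → F_EXX = 620 MPa.
t_e = 0.707 × 8 = 5.656 mm.
R_nwl = 0.6 × 620 × 5.656 × 560 × 10⁻³ = 1178 kN (longitudinal, 2 welds).
R_nwt = 0.6 × 620 × 5.656 × 75 × 10⁻³ = 157.8 kN (transverse, base value).
(i) R_nwl + R_nwt = 1336 kN; (ii) 0.85 R_nwl + 1.5 R_nwt = 1238 kN.
R_n = max = 1336 kN [governs: (i)]; R_n/Ω = 668 kN.

R_n/Ω ≈ 668 kN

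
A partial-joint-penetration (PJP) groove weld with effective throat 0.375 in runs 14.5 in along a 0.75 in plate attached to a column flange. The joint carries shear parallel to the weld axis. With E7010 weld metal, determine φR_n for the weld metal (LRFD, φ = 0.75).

E70XX → F_EXX = 70 ksi.
Effective throat (given) t_e = 0.375 in.
A_we = 0.375 × 14.5 = 5.438 in².
F_nw = 0.6 F_EXX = 42 ksi.
φR_n = 0.75 × 42 × 5.438 = 171.3 kips.

φR_n ≈ 171 kips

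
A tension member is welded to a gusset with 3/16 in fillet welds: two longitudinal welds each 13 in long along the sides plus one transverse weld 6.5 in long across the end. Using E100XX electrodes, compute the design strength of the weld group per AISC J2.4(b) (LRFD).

φR_n ≈ 194 kips

E100XX → F_EXX = 100 ksi.
t_e = 0.707 × 0.1875 = 0.1326 in.
R_nwl = 0.6 × 100 × 0.1326 × 26 = 206.8 kips (longitudinal, 2 welds).
R_nwt = 0.6 × 100 × 0.1326 × 6.5 = 51.7 kips (transverse, base value).
(i) R_nwl + R_nwt = 258.5 kips; (ii) 0.85 R_nwl + 1.5 R_nwt = 253.3 kips.
R_n = max = 258.5 kips [governs: (i)]; φR_n = 193.9 kips.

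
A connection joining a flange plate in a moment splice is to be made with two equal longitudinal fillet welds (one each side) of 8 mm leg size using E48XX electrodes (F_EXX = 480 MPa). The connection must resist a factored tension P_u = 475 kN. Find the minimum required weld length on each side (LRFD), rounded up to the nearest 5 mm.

Throat t_e = 0.707 × 8 = 5.656 mm.
φr_n = 0.75 × 0.6 × 480 × 5.656 × 10⁻³ = 1.222 kN/mm.
L_req = P_u / φr_n = 475 / 1.222 = 388.8 mm total.
Per side: 388.8 / 2 = 194.4 mm.
Round up → use L = 195 mm on each side.

L = 195 mm on each side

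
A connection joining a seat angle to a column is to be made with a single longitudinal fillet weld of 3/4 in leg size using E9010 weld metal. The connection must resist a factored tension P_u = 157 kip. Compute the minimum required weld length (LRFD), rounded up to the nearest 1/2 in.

E90XX → F_EXX = 90 ksi.
Throat t_e = 0.707 × 0.75 = 0.5302 in.
φr_n = 0.75 × 0.6 × 90 × 0.5302 = 21.48 kip/in.
L_req = P_u / φr_n = 157 / 21.48 = 7.311 in total.
Round up → use L = 7.5 in.

L = 7.5 in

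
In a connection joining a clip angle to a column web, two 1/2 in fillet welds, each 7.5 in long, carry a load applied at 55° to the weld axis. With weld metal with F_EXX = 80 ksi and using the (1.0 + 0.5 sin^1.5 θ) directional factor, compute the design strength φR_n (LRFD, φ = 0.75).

φR_n ≈ 262 kips

t_e = 0.707 × 0.5 = 0.3535 in; A_we = 0.3535 × 15 = 5.302 in².
Directional factor: 1.0 + 0.5 sin^1.5(55°) = 1.371.
F_nw = 0.6 × 80 × 1.371 = 65.79 ksi.
φR_n = 0.75 × 65.79 × 5.302 = 261.7 kips.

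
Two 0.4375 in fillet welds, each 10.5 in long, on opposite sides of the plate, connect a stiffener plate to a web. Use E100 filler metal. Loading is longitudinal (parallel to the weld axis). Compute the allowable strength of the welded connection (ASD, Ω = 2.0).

R_n/Ω ≈ 195 kips

E100XX → F_EXX = 100 ksi.
Effective throat t_e = 0.707 × 0.4375 = 0.3093 in.
Total length L = 21 in; A_we = 0.3093 × 21 = 6.496 in².
F_nw = 0.6 F_EXX = 0.6 × 100 = 60 ksi.
R_n = 60 × 6.496 = 389.7 kips; R_n/Ω = 389.7/2.0 = 194.9 kips.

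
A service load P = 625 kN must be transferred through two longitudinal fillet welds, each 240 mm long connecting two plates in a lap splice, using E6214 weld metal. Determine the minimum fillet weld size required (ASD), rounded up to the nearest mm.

E62XX → F_EXX = 620 MPa.
Total weld length L = 480 mm.
Required throat t_e = P × Ω / (0.6 F_EXX × L) = 625 × 2.0 / (0.6 × 620 × 480 × 10⁻³) = 7 mm.
Required leg w = t_e / 0.707 = 9.902 mm → use 10 mm.

w = 10 mm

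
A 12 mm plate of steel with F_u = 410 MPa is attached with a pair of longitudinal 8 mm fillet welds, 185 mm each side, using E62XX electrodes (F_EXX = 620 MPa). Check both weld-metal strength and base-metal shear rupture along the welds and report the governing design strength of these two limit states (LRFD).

φR_n ≈ 584 kN (weld metal governs)

t_e = 0.707 × 8 = 5.656 mm; L = 370 mm.
Weld metal: φR_n = 0.75 × 0.6 × 620 × 5.656 × 370 × 10⁻³ = 583.9 kN.
Base metal (shear rupture): φR_n = 0.75 × 0.6 × 410 × 12 × 370 × 10⁻³ = 819.2 kN.
Governing: weld metal.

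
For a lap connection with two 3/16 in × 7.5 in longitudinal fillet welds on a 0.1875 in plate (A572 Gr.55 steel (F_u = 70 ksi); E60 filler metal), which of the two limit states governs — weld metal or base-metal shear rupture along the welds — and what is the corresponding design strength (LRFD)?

E60XX → F_EXX = 60 ksi.
t_e = 0.707 × 0.1875 = 0.1326 in; L = 15 in.
Weld metal: φR_n = 0.75 × 0.6 × 60 × 0.1326 × 15 = 53.69 kip.
Base metal (shear rupture): φR_n = 0.75 × 0.6 × 70 × 0.1875 × 15 = 88.59 kip.
Governing: weld metal.

φR_n ≈ 53.7 kip (weld metal governs)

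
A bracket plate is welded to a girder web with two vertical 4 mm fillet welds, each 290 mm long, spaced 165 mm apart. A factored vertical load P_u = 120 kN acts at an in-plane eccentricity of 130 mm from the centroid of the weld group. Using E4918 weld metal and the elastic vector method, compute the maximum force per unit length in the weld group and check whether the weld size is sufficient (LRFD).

E49XX → F_EXX = 490 MPa.
Total weld length L_w = 580 mm. Treat welds as unit-width lines.
Polar moment about centroid: J = 2[d³/12 + d(b/2)²] = 2[290³/12 + 290×82.5²] = 8012000 mm³.
Direct shear f_v = P/L_w = 120×10³ / 580 = 206.9 N/mm (vertical).
Torsion M = P·e = 120×10³ × 130 = 15600000 N·mm.
Critical point at (x, y) = (82.5, 145) from centroid. f_tx = M·y/J = 282.3 N/mm; f_ty = M·x/J = 160.6 N/mm.
Resultant f_max = √[f_tx² + (f_v + f_ty)²] = √[282.3² + (206.9 + 160.6)²] = 463.4 N/mm.
Capacity per unit length: φr_n = 0.75 × 0.6 × 490 × (0.707 × 4) = 623.6 N/mm.
463.4 ≤ 623.6 → adequate.

f_max ≈ 463 N/mm; adequate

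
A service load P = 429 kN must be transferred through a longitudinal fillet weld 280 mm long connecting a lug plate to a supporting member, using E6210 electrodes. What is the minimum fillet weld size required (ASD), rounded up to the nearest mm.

E62XX → F_EXX = 620 MPa.
Total weld length L = 280 mm.
Required throat t_e = P × Ω / (0.6 F_EXX × L) = 429 × 2.0 / (0.6 × 620 × 280 × 10⁻³) = 8.237 mm.
Required leg w = t_e / 0.707 = 11.65 mm → use 12 mm.

w = 12 mm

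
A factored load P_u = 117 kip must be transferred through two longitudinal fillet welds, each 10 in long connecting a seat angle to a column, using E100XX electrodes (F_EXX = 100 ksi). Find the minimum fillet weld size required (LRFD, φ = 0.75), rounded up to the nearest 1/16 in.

Total weld length L = 20 in.
Required throat t_e = P_u / (φ × 0.6 F_EXX × L) = 117 / (0.75 × 0.6 × 100 × 20) = 0.13 in.
Required leg w = t_e / 0.707 = 0.1839 in → use 3/16 in.

w = 3/16 in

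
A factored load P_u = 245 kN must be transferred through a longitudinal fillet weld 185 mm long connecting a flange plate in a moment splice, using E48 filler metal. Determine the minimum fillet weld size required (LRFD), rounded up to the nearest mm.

E48XX → F_EXX = 480 MPa.
Total weld length L = 185 mm.
Required throat t_e = P_u / (φ × 0.6 F_EXX × L) = 245 / (0.75 × 0.6 × 480 × 185 × 10⁻³) = 6.131 mm.
Required leg w = t_e / 0.707 = 8.672 mm → use 9 mm.

w = 9 mm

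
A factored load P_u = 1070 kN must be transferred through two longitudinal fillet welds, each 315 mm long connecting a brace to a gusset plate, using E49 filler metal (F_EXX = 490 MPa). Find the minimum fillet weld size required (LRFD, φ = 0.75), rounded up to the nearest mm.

w = 11 mm

Total weld length L = 630 mm.
Required throat t_e = P_u / (φ × 0.6 F_EXX × L) = 1070 / (0.75 × 0.6 × 490 × 630 × 10⁻³) = 7.703 mm.
Required leg w = t_e / 0.707 = 10.89 mm → use 11 mm.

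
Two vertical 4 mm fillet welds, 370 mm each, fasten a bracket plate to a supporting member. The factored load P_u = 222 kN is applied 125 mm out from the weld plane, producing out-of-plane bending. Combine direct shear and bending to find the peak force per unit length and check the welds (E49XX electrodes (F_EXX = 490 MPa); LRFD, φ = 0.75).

f_max ≈ 678 N/mm; NOT adequate

L_w = 2 × 370 = 740 mm; section modulus (unit throat) S = 2 × L²/6 = 45630 mm².
Direct shear f_v = P/L_w = 222×10³/740 = 300 N/mm.
Moment M = P × e = 222×10³ × 125 = 27750000 N·mm; bending f_b = M/S = 608.1 N/mm.
f_max = √(f_v² + f_b²) = √(300² + 608.1²) = 678.1 N/mm.
φr_n = 0.75 × 0.6 × 490 × (0.707 × 4) = 623.6 N/mm → NOT adequate.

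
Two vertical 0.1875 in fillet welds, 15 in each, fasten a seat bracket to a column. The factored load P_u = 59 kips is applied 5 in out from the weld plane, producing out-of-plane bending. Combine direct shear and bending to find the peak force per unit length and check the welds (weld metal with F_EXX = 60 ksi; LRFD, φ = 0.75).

f_max ≈ 4.4 kip/in; NOT adequate

L_w = 2 × 15 = 30 in; section modulus (unit throat) S = 2 × L²/6 = 75 in².
Direct shear f_v = P/L_w = 59/30 = 1.967 kip/in.
Moment M = P × e = 59 × 5 = 295 kip·in; bending f_b = M/S = 3.933 kip/in.
f_max = √(f_v² + f_b²) = √(1.967² + 3.933²) = 4.398 kip/in.
φr_n = 0.75 × 0.6 × 60 × (0.707 × 0.1875) = 3.579 kip/in → NOT adequate.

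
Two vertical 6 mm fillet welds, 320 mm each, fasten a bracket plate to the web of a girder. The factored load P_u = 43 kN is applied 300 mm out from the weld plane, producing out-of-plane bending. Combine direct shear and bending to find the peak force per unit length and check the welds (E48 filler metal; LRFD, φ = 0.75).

f_max ≈ 384 N/mm; adequate

E48XX → F_EXX = 480 MPa.
L_w = 2 × 320 = 640 mm; section modulus (unit throat) S = 2 × L²/6 = 34130 mm².
Direct shear f_v = P/L_w = 43×10³/640 = 67.19 N/mm.
Moment M = P × e = 43×10³ × 300 = 12900000 N·mm; bending f_b = M/S = 377.9 N/mm.
f_max = √(f_v² + f_b²) = √(67.19² + 377.9²) = 383.9 N/mm.
φr_n = 0.75 × 0.6 × 480 × (0.707 × 6) = 916.3 N/mm → adequate.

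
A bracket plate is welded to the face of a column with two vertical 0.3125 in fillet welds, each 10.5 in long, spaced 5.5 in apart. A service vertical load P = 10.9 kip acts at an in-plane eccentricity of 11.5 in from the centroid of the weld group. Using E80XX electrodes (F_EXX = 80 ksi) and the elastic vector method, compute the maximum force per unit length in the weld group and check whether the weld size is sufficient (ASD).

f_max ≈ 2.4 kip/in; adequate

Total weld length L_w = 21 in. Treat welds as unit-width lines.
Polar moment about centroid: J = 2[d³/12 + d(b/2)²] = 2[10.5³/12 + 10.5×2.75²] = 351.8 in³.
Direct shear f_v = P/L_w = 10.9 / 21 = 0.519 kip/in (vertical).
Torsion M = P·e = 10.9 × 11.5 = 125.35 kip·in.
Critical point at (x, y) = (2.75, 5.25) from centroid. f_tx = M·y/J = 1.871 kip/in; f_ty = M·x/J = 0.98 kip/in.
Resultant f_max = √[f_tx² + (f_v + f_ty)²] = √[1.871² + (0.519 + 0.98)²] = 2.397 kip/in.
Capacity per unit length: r_n/Ω = (1/2.0) × 0.6 × 80 × (0.707 × 0.3125) = 5.302 kip/in.
2.397 ≤ 5.302 → adequate.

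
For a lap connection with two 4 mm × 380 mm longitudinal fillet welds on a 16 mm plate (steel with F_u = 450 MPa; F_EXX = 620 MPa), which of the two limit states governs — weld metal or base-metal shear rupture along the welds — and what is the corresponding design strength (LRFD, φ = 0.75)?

t_e = 0.707 × 4 = 2.828 mm; L = 760 mm.
Weld metal: φR_n = 0.75 × 0.6 × 620 × 2.828 × 760 × 10⁻³ = 599.6 kN.
Base metal (shear rupture): φR_n = 0.75 × 0.6 × 450 × 16 × 760 × 10⁻³ = 2462 kN.
Governing: weld metal.

φR_n ≈ 600 kN (weld metal governs)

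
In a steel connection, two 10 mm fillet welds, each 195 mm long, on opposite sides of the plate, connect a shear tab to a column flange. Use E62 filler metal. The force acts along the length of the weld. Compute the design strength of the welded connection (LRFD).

φR_n ≈ 769 kN

E62XX → F_EXX = 620 MPa.
Effective throat t_e = 0.707 × 10 = 7.07 mm.
Total length L = 390 mm; A_we = 7.07 × 390 = 2757 mm².
F_nw = 0.6 F_EXX = 0.6 × 620 = 372 MPa.
φR_n = 0.75 × 372 × 2757 × 10⁻³ = 769.3 kN.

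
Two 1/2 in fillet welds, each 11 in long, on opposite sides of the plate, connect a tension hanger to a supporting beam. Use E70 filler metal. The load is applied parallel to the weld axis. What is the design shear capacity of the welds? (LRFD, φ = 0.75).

E70XX → F_EXX = 70 ksi.
Effective throat t_e = 0.707 × 0.5 = 0.3535 in.
Total length L = 22 in; A_we = 0.3535 × 22 = 7.777 in².
F_nw = 0.6 F_EXX = 0.6 × 70 = 42 ksi.
φR_n = 0.75 × 42 × 7.777 = 245 kips.

φR_n ≈ 245 kips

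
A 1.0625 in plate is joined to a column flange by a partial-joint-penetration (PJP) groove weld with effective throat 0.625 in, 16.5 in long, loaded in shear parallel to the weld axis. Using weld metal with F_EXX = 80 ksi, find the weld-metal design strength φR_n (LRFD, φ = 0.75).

φR_n ≈ 371 kip

Effective throat (given) t_e = 0.625 in.
A_we = 0.625 × 16.5 = 10.31 in².
F_nw = 0.6 F_EXX = 48 ksi.
φR_n = 0.75 × 48 × 10.31 = 371.2 kip.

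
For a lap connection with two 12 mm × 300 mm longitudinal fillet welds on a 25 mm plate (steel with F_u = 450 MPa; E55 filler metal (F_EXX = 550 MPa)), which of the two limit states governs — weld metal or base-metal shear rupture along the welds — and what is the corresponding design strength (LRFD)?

φR_n ≈ 1260 kN (weld metal governs)

t_e = 0.707 × 12 = 8.484 mm; L = 600 mm.
Weld metal: φR_n = 0.75 × 0.6 × 550 × 8.484 × 600 × 10⁻³ = 1260 kN.
Base metal (shear rupture): φR_n = 0.75 × 0.6 × 450 × 25 × 600 × 10⁻³ = 3038 kN.
Governing: weld metal.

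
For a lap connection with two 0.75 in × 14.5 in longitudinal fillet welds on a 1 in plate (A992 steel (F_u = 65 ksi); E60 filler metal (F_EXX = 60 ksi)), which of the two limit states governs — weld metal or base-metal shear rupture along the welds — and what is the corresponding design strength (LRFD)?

φR_n ≈ 415 kips (weld metal governs)

t_e = 0.707 × 0.75 = 0.5302 in; L = 29 in.
Weld metal: φR_n = 0.75 × 0.6 × 60 × 0.5302 × 29 = 415.2 kips.
Base metal (shear rupture): φR_n = 0.75 × 0.6 × 65 × 1 × 29 = 848.2 kips.
Governing: weld metal.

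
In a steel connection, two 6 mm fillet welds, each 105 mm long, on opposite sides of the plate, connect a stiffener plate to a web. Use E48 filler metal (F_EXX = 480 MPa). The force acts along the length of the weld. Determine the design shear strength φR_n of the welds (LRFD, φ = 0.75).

Effective throat t_e = 0.707 × 6 = 4.242 mm.
Total length L = 210 mm; A_we = 4.242 × 210 = 890.8 mm².
F_nw = 0.6 F_EXX = 0.6 × 480 = 288 MPa.
φR_n = 0.75 × 288 × 890.8 × 10⁻³ = 192.4 kN.

φR_n ≈ 192 kN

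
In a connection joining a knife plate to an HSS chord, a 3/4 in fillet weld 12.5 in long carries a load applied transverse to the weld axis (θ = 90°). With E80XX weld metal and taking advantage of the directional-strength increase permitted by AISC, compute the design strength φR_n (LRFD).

φR_n ≈ 358 kip

E80XX → F_EXX = 80 ksi.
t_e = 0.707 × 0.75 = 0.5302 in; A_we = 0.5302 × 12.5 = 6.628 in².
Directional factor: 1.0 + 0.5 sin^1.5(90°) = 1.5.
F_nw = 0.6 × 80 × 1.5 = 72 ksi.
φR_n = 0.75 × 72 × 6.628 = 357.9 kip.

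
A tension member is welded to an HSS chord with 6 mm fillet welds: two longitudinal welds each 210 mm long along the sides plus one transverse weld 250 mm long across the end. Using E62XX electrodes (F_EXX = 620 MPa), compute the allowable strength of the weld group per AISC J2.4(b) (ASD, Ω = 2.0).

t_e = 0.707 × 6 = 4.242 mm.
R_nwl = 0.6 × 620 × 4.242 × 420 × 10⁻³ = 662.8 kN (longitudinal, 2 welds).
R_nwt = 0.6 × 620 × 4.242 × 250 × 10⁻³ = 394.5 kN (transverse, base value).
(i) R_nwl + R_nwt = 1057 kN; (ii) 0.85 R_nwl + 1.5 R_nwt = 1155 kN.
R_n = max = 1155 kN [governs: (ii)]; R_n/Ω = 577.6 kN.

R_n/Ω ≈ 578 kN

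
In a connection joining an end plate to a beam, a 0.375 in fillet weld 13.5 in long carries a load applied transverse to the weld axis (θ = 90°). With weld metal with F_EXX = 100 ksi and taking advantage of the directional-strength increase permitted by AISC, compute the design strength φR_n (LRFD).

φR_n ≈ 242 kips

t_e = 0.707 × 0.375 = 0.2651 in; A_we = 0.2651 × 13.5 = 3.579 in².
Directional factor: 1.0 + 0.5 sin^1.5(90°) = 1.5.
F_nw = 0.6 × 100 × 1.5 = 90 ksi.
φR_n = 0.75 × 90 × 3.579 = 241.6 kips.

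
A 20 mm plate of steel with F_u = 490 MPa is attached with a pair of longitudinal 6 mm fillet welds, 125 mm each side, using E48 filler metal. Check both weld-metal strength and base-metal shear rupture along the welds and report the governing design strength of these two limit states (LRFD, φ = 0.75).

E48XX → F_EXX = 480 MPa.
t_e = 0.707 × 6 = 4.242 mm; L = 250 mm.
Weld metal: φR_n = 0.75 × 0.6 × 480 × 4.242 × 250 × 10⁻³ = 229.1 kN.
Base metal (shear rupture): φR_n = 0.75 × 0.6 × 490 × 20 × 250 × 10⁻³ = 1102 kN.
Governing: weld metal.

φR_n ≈ 229 kN (weld metal governs)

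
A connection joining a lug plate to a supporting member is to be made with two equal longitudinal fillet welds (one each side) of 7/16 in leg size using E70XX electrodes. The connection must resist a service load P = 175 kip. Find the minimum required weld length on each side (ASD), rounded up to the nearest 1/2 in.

L = 13.5 in on each side

E70XX → F_EXX = 70 ksi.
Throat t_e = 0.707 × 0.4375 = 0.3093 in.
r_n/Ω = (0.6 × 70 × 0.3093) / 2.0 = 6.496 kip/in.
L_req = P / (r_n/Ω) = 175 / 6.496 = 26.94 in total.
Per side: 26.94 / 2 = 13.47 in.
Round up → use L = 13.5 in on each side.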